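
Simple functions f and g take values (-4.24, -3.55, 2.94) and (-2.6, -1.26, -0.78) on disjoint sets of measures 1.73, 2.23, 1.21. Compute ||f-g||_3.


Step 1: Compute differences f_i - g_i:
  -4.24 - -2.6 = -1.64
  -3.55 - -1.26 = -2.29
  2.94 - -0.78 = 3.72
Step 2: Compute |diff|^3 * measure for each set:
  |-1.64|^3 * 1.73 = 4.410944 * 1.73 = 7.630933
  |-2.29|^3 * 2.23 = 12.008989 * 2.23 = 26.780045
  |3.72|^3 * 1.21 = 51.478848 * 1.21 = 62.289406
Step 3: Sum = 96.700385
Step 4: ||f-g||_3 = (96.700385)^(1/3) = 4.589965


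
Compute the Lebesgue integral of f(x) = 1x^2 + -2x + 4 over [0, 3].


The Lebesgue integral of a Riemann-integrable function agrees with the Riemann integral.
Antiderivative F(x) = (1/3)x^3 + (-2/2)x^2 + 4x
F(3) = (1/3)*3^3 + (-2/2)*3^2 + 4*3
     = (1/3)*27 + (-2/2)*9 + 4*3
     = 9 + -9 + 12
     = 12
F(0) = 0.0
Integral = F(3) - F(0) = 12 - 0.0 = 12


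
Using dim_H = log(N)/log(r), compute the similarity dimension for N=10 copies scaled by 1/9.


For a self-similar set with N copies scaled by 1/r:
dim_H = log(N)/log(r) = log(10)/log(9)
= 2.302585/2.197225
= 1.047952


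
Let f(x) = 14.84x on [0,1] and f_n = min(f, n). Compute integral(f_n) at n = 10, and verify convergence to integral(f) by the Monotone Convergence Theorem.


f(x) = 14.84x on [0,1]; f_n(x) = min(14.84x, n). At n = 10:
Step 1: f(x) reaches 10 at x = 10/14.84 = 0.673854
Step 2: integral(f_10) = integral(14.84x, 0, 0.673854) + integral(10, 0.673854, 1)
       = 14.84*0.673854^2/2 + 10*(1 - 0.673854)
       = 3.369272 + 3.261456
       = 6.630728
Step 3: As n -> infinity, f_n increases to f, so by MCT integral(f_n) -> integral(f) = 14.84/2 = 7.42.
Convergence: integral(f_10) = 6.630728 -> 7.42 as n -> infinity


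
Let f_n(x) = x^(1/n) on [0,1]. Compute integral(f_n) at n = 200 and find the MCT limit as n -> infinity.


At n = 200: f_200(x) = x^(1/200).
Step 1: integral(x^(1/200), 0, 1) = [x^(1/200+1) / (1/200+1)] from 0 to 1
     = 1 / (1/200 + 1) = 1 / ((200+1)/200) = 200/(200+1)
     = 200/201 = 0.995025
Step 2: As n -> infinity, f_n(x) = x^(1/n) -> 1 for x in (0,1], and f_n is increasing in n.
By MCT, lim_n integral(f_n) = integral(lim_n f_n) = integral(1, 0, 1) = 1.
Step 3: Verify convergence: 200/201 = 0.995025 -> 1


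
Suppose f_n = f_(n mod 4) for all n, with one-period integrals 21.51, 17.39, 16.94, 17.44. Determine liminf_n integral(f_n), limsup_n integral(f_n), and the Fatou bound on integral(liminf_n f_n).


The sequence (integral(f_n)) is periodic with period 4, repeating the values 21.51, 17.39, 16.94, 17.44 indefinitely.
Step 1: For a periodic sequence, every tail (a_m, a_(m+1), ...) contains all 4 period values infinitely often.
Step 2: Hence inf of every tail = min of the period values = min(21.51, 17.39, 16.94, 17.44) = 16.94.
        liminf_n integral(f_n) = sup over m of (inf of tail from m) = 16.94.
Step 3: Similarly sup of every tail = max of the period values = 21.51.
        limsup_n integral(f_n) = 21.51.
Step 4: Fatou's lemma: integral(liminf_n f_n) <= liminf_n integral(f_n) = 16.94.
        So the integral of the pointwise liminf is at most 16.94.


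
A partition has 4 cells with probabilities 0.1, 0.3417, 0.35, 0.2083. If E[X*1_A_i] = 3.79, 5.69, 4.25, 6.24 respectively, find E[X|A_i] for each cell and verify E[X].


For each cell A_i: E[X|A_i] = E[X*1_A_i] / P(A_i)
Step 1: E[X|A_1] = 3.79 / 0.1 = 37.9
Step 2: E[X|A_2] = 5.69 / 0.3417 = 16.652034
Step 3: E[X|A_3] = 4.25 / 0.35 = 12.142857
Step 4: E[X|A_4] = 6.24 / 0.2083 = 29.956793
Verification: E[X] = sum E[X*1_A_i] = 3.79 + 5.69 + 4.25 + 6.24 = 19.97


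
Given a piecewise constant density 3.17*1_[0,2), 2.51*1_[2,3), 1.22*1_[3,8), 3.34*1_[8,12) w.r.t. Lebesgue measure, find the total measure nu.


Integrate each piece of the Radon-Nikodym derivative:
Step 1: integral_0^2 3.17 dx = 3.17*(2-0) = 3.17*2 = 6.34
Step 2: integral_2^3 2.51 dx = 2.51*(3-2) = 2.51*1 = 2.51
Step 3: integral_3^8 1.22 dx = 1.22*(8-3) = 1.22*5 = 6.1
Step 4: integral_8^12 3.34 dx = 3.34*(12-8) = 3.34*4 = 13.36
Total: 6.34 + 2.51 + 6.1 + 13.36 = 28.31


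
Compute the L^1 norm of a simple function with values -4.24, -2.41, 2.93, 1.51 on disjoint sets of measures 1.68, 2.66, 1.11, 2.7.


Step 1: Compute |f_i|^1 for each value:
  |-4.24|^1 = 4.24
  |-2.41|^1 = 2.41
  |2.93|^1 = 2.93
  |1.51|^1 = 1.51
Step 2: Multiply by measures and sum:
  4.24 * 1.68 = 7.1232
  2.41 * 2.66 = 6.4106
  2.93 * 1.11 = 3.2523
  1.51 * 2.7 = 4.077
Sum = 7.1232 + 6.4106 + 3.2523 + 4.077 = 20.8631
Step 3: Take the p-th root:
||f||_1 = (20.8631)^(1/1) = 20.8631


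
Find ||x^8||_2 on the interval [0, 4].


Step 1: ||f||_2 = (integral_0^4 |x^8|^2 dx)^(1/2)
     = (integral_0^4 x^16 dx)^(1/2)
Step 2: integral_0^4 x^16 dx = [x^17/(17)] from 0 to 4 = 4^17/17
     = 17179869184/17 = 1.010581e+09
Step 3: ||f||_2 = (1.010581e+09)^(1/2) = 31789.629445


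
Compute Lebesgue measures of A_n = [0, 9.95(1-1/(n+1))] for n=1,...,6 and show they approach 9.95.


By continuity of measure from below: if A_n increases to A, then m(A_n) -> m(A).
Here A = [0, 9.95], so m(A) = 9.95
Step 1: a_1 = 9.95*(1 - 1/2) = 4.975, m(A_1) = 4.975
Step 2: a_2 = 9.95*(1 - 1/3) = 6.6333, m(A_2) = 6.6333
Step 3: a_3 = 9.95*(1 - 1/4) = 7.4625, m(A_3) = 7.4625
Step 4: a_4 = 9.95*(1 - 1/5) = 7.96, m(A_4) = 7.96
Step 5: a_5 = 9.95*(1 - 1/6) = 8.2917, m(A_5) = 8.2917
Step 6: a_6 = 9.95*(1 - 1/7) = 8.5286, m(A_6) = 8.5286
Limit: m(A_n) -> m([0,9.95]) = 9.95


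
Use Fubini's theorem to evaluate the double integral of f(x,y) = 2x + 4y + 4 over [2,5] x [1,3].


By Fubini, integrate in x first, then y.
Step 1: Fix y, integrate over x in [2,5]:
  integral(2x + 4y + 4, x=2..5)
  = 2*(5^2 - 2^2)/2 + (4y + 4)*(5 - 2)
  = 21 + (4y + 4)*3
  = 21 + 12y + 12
  = 33 + 12y
Step 2: Integrate over y in [1,3]:
  integral(33 + 12y, y=1..3)
  = 33*2 + 12*(3^2 - 1^2)/2
  = 66 + 48
  = 114


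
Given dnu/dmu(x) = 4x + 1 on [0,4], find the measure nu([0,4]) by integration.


nu(A) = integral_A (dnu/dmu) dmu = integral_0^4 (4x + 1) dx
Step 1: Antiderivative F(x) = (4/2)x^2 + 1x
Step 2: F(4) = (4/2)*4^2 + 1*4 = 32 + 4 = 36
Step 3: F(0) = (4/2)*0^2 + 1*0 = 0.0 + 0 = 0.0
Step 4: nu([0,4]) = F(4) - F(0) = 36 - 0.0 = 36


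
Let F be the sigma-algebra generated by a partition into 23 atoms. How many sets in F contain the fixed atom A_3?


Each element of F is a union of some subset S of the 23 atoms.
The element contains A_3 iff A_3 is in S.
So we count subsets S of {A_1,...,A_23} with A_3 in S: choose freely among the other 22 atoms.
Count = 2^(23-1) = 2^22 = 4194304.


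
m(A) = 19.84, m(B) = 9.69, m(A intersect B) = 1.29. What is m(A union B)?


By inclusion-exclusion: m(A u B) = m(A) + m(B) - m(A n B)
= 19.84 + 9.69 - 1.29
= 28.24


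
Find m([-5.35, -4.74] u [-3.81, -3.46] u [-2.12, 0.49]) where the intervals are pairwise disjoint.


For pairwise disjoint intervals, m(union) = sum of lengths.
= (-4.74 - -5.35) + (-3.46 - -3.81) + (0.49 - -2.12)
= 0.61 + 0.35 + 2.61
= 3.57


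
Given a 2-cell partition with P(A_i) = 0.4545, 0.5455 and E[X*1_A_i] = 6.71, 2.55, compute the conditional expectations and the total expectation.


For each cell A_i: E[X|A_i] = E[X*1_A_i] / P(A_i)
Step 1: E[X|A_1] = 6.71 / 0.4545 = 14.763476
Step 2: E[X|A_2] = 2.55 / 0.5455 = 4.67461
Verification: E[X] = sum E[X*1_A_i] = 6.71 + 2.55 = 9.26


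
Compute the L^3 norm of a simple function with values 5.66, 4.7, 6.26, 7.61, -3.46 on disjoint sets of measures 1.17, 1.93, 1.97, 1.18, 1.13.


Step 1: Compute |f_i|^3 for each value:
  |5.66|^3 = 181.321496
  |4.7|^3 = 103.823
  |6.26|^3 = 245.314376
  |7.61|^3 = 440.711081
  |-3.46|^3 = 41.421736
Step 2: Multiply by measures and sum:
  181.321496 * 1.17 = 212.14615
  103.823 * 1.93 = 200.37839
  245.314376 * 1.97 = 483.269321
  440.711081 * 1.18 = 520.039076
  41.421736 * 1.13 = 46.806562
Sum = 212.14615 + 200.37839 + 483.269321 + 520.039076 + 46.806562 = 1462.639498
Step 3: Take the p-th root:
||f||_3 = (1462.639498)^(1/3) = 11.351304


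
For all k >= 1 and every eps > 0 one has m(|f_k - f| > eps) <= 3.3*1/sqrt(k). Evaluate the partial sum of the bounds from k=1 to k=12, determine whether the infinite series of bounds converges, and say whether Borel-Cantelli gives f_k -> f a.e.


Step 1: List the terms 3.3*1/sqrt(k) for k = 1 to 12:
  k=1: 3.3
  k=2: 2.333452
  k=3: 1.905256
  k=4: 1.65
  k=5: 1.475805
  k=6: 1.347219
  k=7: 1.247283
  k=8: 1.166726
  k=9: 1.1
  k=10: 1.043552
  k=11: 0.994987
  k=12: 0.952628
Step 2: Partial sum = 3.3 + 2.333452 + 1.905256 + 1.65 + 1.475805 + 1.347219 + 1.247283 + 1.166726 + 1.1 + 1.043552 + 0.994987 + 0.952628
     = 18.516908
Step 3: The full series sum_(k>=1) 3.3*1/sqrt(k) diverges (p-series with p = 1/2 <= 1; a nonzero constant multiple of a divergent series diverges).
Step 4: The (first) Borel-Cantelli lemma requires a summable sequence of measures, so it does not apply here;
        from this bound alone no conclusion about a.e. convergence can be drawn (convergence in measure still
        gives an a.e.-convergent subsequence, but not a.e. convergence of the whole sequence).
Conclusion: series diverges; Borel-Cantelli is inconclusive about a.e. convergence of f_k.


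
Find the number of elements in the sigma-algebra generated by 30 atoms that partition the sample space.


Each element of the sigma-algebra is a union of some subset of the 30 atoms.
The number of such subsets is 2^30 = 1073741824.


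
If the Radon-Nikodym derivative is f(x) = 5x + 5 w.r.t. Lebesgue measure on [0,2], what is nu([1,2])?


nu(A) = integral_A (dnu/dmu) dmu = integral_1^2 (5x + 5) dx
Step 1: Antiderivative F(x) = (5/2)x^2 + 5x
Step 2: F(2) = (5/2)*2^2 + 5*2 = 10 + 10 = 20
Step 3: F(1) = (5/2)*1^2 + 5*1 = 2.5 + 5 = 7.5
Step 4: nu([1,2]) = F(2) - F(1) = 20 - 7.5 = 12.5


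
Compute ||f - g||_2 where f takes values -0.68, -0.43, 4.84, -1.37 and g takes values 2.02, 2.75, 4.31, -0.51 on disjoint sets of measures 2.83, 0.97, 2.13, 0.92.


Step 1: Compute differences f_i - g_i:
  -0.68 - 2.02 = -2.7
  -0.43 - 2.75 = -3.18
  4.84 - 4.31 = 0.53
  -1.37 - -0.51 = -0.86
Step 2: Compute |diff|^2 * measure for each set:
  |-2.7|^2 * 2.83 = 7.29 * 2.83 = 20.6307
  |-3.18|^2 * 0.97 = 10.1124 * 0.97 = 9.809028
  |0.53|^2 * 2.13 = 0.2809 * 2.13 = 0.598317
  |-0.86|^2 * 0.92 = 0.7396 * 0.92 = 0.680432
Step 3: Sum = 31.718477
Step 4: ||f-g||_2 = (31.718477)^(1/2) = 5.631916


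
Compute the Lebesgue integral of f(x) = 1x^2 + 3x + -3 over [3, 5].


The Lebesgue integral of a Riemann-integrable function agrees with the Riemann integral.
Antiderivative F(x) = (1/3)x^3 + (3/2)x^2 + -3x
F(5) = (1/3)*5^3 + (3/2)*5^2 + -3*5
     = (1/3)*125 + (3/2)*25 + -3*5
     = 41.666667 + 37.5 + -15
     = 64.166667
F(3) = 13.5
Integral = F(5) - F(3) = 64.166667 - 13.5 = 50.666667


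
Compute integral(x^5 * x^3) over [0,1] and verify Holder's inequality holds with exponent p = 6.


Step 1: Exact integral of f*g = integral(x^8, 0, 1) = 1/9
     = 0.111111
Step 2: Holder bound with p=6, q=1.2:
  ||f||_p = (integral x^30 dx)^(1/6) = (1/31)^(1/6) = 0.564209
  ||g||_q = (integral x^3.6 dx)^(1/1.2) = (1/4.6)^(1/1.2) = 0.280351
Step 3: Holder bound = ||f||_p * ||g||_q = 0.564209 * 0.280351 = 0.158176
Verification: 0.111111 <= 0.158176 (Holder holds)


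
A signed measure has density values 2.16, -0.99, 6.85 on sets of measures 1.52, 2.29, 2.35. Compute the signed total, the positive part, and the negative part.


Step 1: Compute signed measure on each set:
  Set 1: 2.16 * 1.52 = 3.2832
  Set 2: -0.99 * 2.29 = -2.2671
  Set 3: 6.85 * 2.35 = 16.0975
Step 2: Total signed measure = (3.2832) + (-2.2671) + (16.0975)
     = 17.1136
Step 3: Positive part mu+(X) = sum of positive contributions = 19.3807
Step 4: Negative part mu-(X) = |sum of negative contributions| = 2.2671


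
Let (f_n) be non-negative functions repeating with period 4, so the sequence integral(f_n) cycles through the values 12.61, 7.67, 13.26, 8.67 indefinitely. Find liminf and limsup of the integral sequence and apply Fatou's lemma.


The sequence (integral(f_n)) is periodic with period 4, repeating the values 12.61, 7.67, 13.26, 8.67 indefinitely.
Step 1: For a periodic sequence, every tail (a_m, a_(m+1), ...) contains all 4 period values infinitely often.
Step 2: Hence inf of every tail = min of the period values = min(12.61, 7.67, 13.26, 8.67) = 7.67.
        liminf_n integral(f_n) = sup over m of (inf of tail from m) = 7.67.
Step 3: Similarly sup of every tail = max of the period values = 13.26.
        limsup_n integral(f_n) = 13.26.
Step 4: Fatou's lemma: integral(liminf_n f_n) <= liminf_n integral(f_n) = 7.67.
        So the integral of the pointwise liminf is at most 7.67.


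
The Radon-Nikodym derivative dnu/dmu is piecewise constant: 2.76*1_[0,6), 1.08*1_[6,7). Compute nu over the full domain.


Integrate each piece of the Radon-Nikodym derivative:
Step 1: integral_0^6 2.76 dx = 2.76*(6-0) = 2.76*6 = 16.56
Step 2: integral_6^7 1.08 dx = 1.08*(7-6) = 1.08*1 = 1.08
Total: 16.56 + 1.08 = 17.64


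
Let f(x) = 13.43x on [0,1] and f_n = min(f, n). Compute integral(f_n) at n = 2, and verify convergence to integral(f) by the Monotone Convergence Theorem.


f(x) = 13.43x on [0,1]; f_n(x) = min(13.43x, n). At n = 2:
Step 1: f(x) reaches 2 at x = 2/13.43 = 0.14892
Step 2: integral(f_2) = integral(13.43x, 0, 0.14892) + integral(2, 0.14892, 1)
       = 13.43*0.14892^2/2 + 2*(1 - 0.14892)
       = 0.14892 + 1.702159
       = 1.85108
Step 3: As n -> infinity, f_n increases to f, so by MCT integral(f_n) -> integral(f) = 13.43/2 = 6.715.
Convergence: integral(f_2) = 1.85108 -> 6.715 as n -> infinity


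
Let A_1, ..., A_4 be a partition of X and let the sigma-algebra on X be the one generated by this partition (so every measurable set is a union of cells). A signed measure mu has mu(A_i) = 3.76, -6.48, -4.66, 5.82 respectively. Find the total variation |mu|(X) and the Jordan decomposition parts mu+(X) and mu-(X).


Step 1: Every measurable set is a union of atoms (the cells / points), so a Hahn decomposition is
  obtained by grouping atoms by sign: P = union of atoms with mu > 0, N = union of the remaining atoms.
  Atoms in P (indices): 1, 4;  atoms in N (indices): 2, 3
  Positive values: 3.76, 5.82
  Negative values: -6.48, -4.66
Step 2: mu+(X) = mu(P) = sum of positive atom values = 9.58
Step 3: mu-(X) = -mu(N) = sum of |negative atom values| = 11.14
Step 4: |mu|(X) = mu+(X) + mu-(X) = 9.58 + 11.14 = 20.72


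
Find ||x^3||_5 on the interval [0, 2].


Step 1: ||f||_5 = (integral_0^2 |x^3|^5 dx)^(1/5)
     = (integral_0^2 x^15 dx)^(1/5)
Step 2: integral_0^2 x^15 dx = [x^16/(16)] from 0 to 2 = 2^16/16
     = 65536/16 = 4096
Step 3: ||f||_5 = (4096)^(1/5) = 5.278032


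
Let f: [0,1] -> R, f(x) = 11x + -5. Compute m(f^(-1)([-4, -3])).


f^(-1)([-4, -3]) = {x : -4 <= 11x + -5 <= -3}
Solving: (-4 - -5)/11 <= x <= (-3 - -5)/11
= [0.090909, 0.181818]
Intersecting with [0,1]: [0.090909, 0.181818]
Measure = 0.181818 - 0.090909 = 0.090909


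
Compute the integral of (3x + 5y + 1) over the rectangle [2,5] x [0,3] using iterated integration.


By Fubini, integrate in x first, then y.
Step 1: Fix y, integrate over x in [2,5]:
  integral(3x + 5y + 1, x=2..5)
  = 3*(5^2 - 2^2)/2 + (5y + 1)*(5 - 2)
  = 31.5 + (5y + 1)*3
  = 31.5 + 15y + 3
  = 34.5 + 15y
Step 2: Integrate over y in [0,3]:
  integral(34.5 + 15y, y=0..3)
  = 34.5*3 + 15*(3^2 - 0^2)/2
  = 103.5 + 67.5
  = 171


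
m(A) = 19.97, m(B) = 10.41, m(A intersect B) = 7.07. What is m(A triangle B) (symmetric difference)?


m(A Delta B) = m(A) + m(B) - 2*m(A n B)
= 19.97 + 10.41 - 2*7.07
= 19.97 + 10.41 - 14.14
= 16.24


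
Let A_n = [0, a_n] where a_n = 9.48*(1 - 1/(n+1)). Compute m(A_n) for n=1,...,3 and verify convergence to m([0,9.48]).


By continuity of measure from below: if A_n increases to A, then m(A_n) -> m(A).
Here A = [0, 9.48], so m(A) = 9.48
Step 1: a_1 = 9.48*(1 - 1/2) = 4.74, m(A_1) = 4.74
Step 2: a_2 = 9.48*(1 - 1/3) = 6.32, m(A_2) = 6.32
Step 3: a_3 = 9.48*(1 - 1/4) = 7.11, m(A_3) = 7.11
Limit: m(A_n) -> m([0,9.48]) = 9.48


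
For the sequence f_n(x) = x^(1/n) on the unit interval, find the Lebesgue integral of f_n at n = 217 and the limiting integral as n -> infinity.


At n = 217: f_217(x) = x^(1/217).
Step 1: integral(x^(1/217), 0, 1) = [x^(1/217+1) / (1/217+1)] from 0 to 1
     = 1 / (1/217 + 1) = 1 / ((217+1)/217) = 217/(217+1)
     = 217/218 = 0.995413
Step 2: As n -> infinity, f_n(x) = x^(1/n) -> 1 for x in (0,1], and f_n is increasing in n.
By MCT, lim_n integral(f_n) = integral(lim_n f_n) = integral(1, 0, 1) = 1.
Step 3: Verify convergence: 217/218 = 0.995413 -> 1


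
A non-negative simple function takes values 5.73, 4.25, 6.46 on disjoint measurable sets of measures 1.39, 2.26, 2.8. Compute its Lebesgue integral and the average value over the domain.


Step 1: Integral = sum(value_i * measure_i)
= 5.73*1.39 + 4.25*2.26 + 6.46*2.8
= 7.9647 + 9.605 + 18.088
= 35.6577
Step 2: Total measure of domain = 1.39 + 2.26 + 2.8 = 6.45
Step 3: Average value = 35.6577 / 6.45 = 5.528326


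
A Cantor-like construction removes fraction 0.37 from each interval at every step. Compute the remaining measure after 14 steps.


Step 1: At each step, fraction remaining = 1 - 0.37 = 0.63
Step 2: After 14 steps, measure = (0.63)^14
Result = 0.001552


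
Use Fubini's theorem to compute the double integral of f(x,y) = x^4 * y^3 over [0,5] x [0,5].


By Fubini's theorem, the double integral factors as a product of single integrals:
Step 1: integral_0^5 x^4 dx = [x^5/5] from 0 to 5
     = 5^5/5 = 625
Step 2: integral_0^5 y^3 dy = [y^4/4] from 0 to 5
     = 5^4/4 = 156.25
Step 3: Double integral = 625 * 156.25 = 97656.25


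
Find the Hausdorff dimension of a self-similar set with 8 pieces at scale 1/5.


For a self-similar set with N copies scaled by 1/r:
dim_H = log(N)/log(r) = log(8)/log(5)
= 2.079442/1.609438
= 1.29203


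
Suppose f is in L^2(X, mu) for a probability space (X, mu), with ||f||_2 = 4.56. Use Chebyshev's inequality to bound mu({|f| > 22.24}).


Chebyshev/Markov inequality: mu(|f| > eps) <= (||f||_p / eps)^p
Step 1: ||f||_2 / eps = 4.56 / 22.24 = 0.205036
Step 2: Raise to power p = 2:
  (0.205036)^2 = 0.04204
Step 3: Therefore mu(|f| > 22.24) <= 0.04204


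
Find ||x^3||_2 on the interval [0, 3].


Step 1: ||f||_2 = (integral_0^3 |x^3|^2 dx)^(1/2)
     = (integral_0^3 x^6 dx)^(1/2)
Step 2: integral_0^3 x^6 dx = [x^7/(7)] from 0 to 3 = 3^7/7
     = 2187/7 = 312.428571
Step 3: ||f||_2 = (312.428571)^(1/2) = 17.675649


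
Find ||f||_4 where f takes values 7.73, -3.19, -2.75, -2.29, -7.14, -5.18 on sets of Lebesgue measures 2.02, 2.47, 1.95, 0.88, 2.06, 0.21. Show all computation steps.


Step 1: Compute |f_i|^4 for each value:
  |7.73|^4 = 3570.409058
  |-3.19|^4 = 103.553011
  |-2.75|^4 = 57.191406
  |-2.29|^4 = 27.500585
  |-7.14|^4 = 2598.919616
  |-5.18|^4 = 719.97769
Step 2: Multiply by measures and sum:
  3570.409058 * 2.02 = 7212.226298
  103.553011 * 2.47 = 255.775938
  57.191406 * 1.95 = 111.523242
  27.500585 * 0.88 = 24.200515
  2598.919616 * 2.06 = 5353.774409
  719.97769 * 0.21 = 151.195315
Sum = 7212.226298 + 255.775938 + 111.523242 + 24.200515 + 5353.774409 + 151.195315 = 13108.695717
Step 3: Take the p-th root:
||f||_4 = (13108.695717)^(1/4) = 10.70015


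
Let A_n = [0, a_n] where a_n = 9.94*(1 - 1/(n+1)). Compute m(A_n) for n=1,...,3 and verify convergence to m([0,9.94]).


By continuity of measure from below: if A_n increases to A, then m(A_n) -> m(A).
Here A = [0, 9.94], so m(A) = 9.94
Step 1: a_1 = 9.94*(1 - 1/2) = 4.97, m(A_1) = 4.97
Step 2: a_2 = 9.94*(1 - 1/3) = 6.6267, m(A_2) = 6.6267
Step 3: a_3 = 9.94*(1 - 1/4) = 7.455, m(A_3) = 7.455
Limit: m(A_n) -> m([0,9.94]) = 9.94


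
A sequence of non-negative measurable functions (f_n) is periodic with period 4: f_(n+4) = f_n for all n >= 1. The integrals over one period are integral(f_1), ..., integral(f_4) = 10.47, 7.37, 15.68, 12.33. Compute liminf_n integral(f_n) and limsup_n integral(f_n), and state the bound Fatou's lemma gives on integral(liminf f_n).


The sequence (integral(f_n)) is periodic with period 4, repeating the values 10.47, 7.37, 15.68, 12.33 indefinitely.
Step 1: For a periodic sequence, every tail (a_m, a_(m+1), ...) contains all 4 period values infinitely often.
Step 2: Hence inf of every tail = min of the period values = min(10.47, 7.37, 15.68, 12.33) = 7.37.
        liminf_n integral(f_n) = sup over m of (inf of tail from m) = 7.37.
Step 3: Similarly sup of every tail = max of the period values = 15.68.
        limsup_n integral(f_n) = 15.68.
Step 4: Fatou's lemma: integral(liminf_n f_n) <= liminf_n integral(f_n) = 7.37.
        So the integral of the pointwise liminf is at most 7.37.


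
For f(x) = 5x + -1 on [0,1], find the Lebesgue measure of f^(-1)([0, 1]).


f^(-1)([0, 1]) = {x : 0 <= 5x + -1 <= 1}
Solving: (0 - -1)/5 <= x <= (1 - -1)/5
= [0.2, 0.4]
Intersecting with [0,1]: [0.2, 0.4]
Measure = 0.4 - 0.2 = 0.2


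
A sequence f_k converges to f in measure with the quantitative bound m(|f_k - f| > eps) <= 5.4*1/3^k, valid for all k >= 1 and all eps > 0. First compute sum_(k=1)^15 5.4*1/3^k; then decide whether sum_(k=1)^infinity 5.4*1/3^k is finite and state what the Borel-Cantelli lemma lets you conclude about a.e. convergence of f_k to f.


Step 1: List the terms 5.4*1/3^k for k = 1 to 15:
  k=1: 1.8
  k=2: 0.6
  k=3: 0.2
  k=4: 0.066667
  k=5: 0.022222
  k=6: 0.007407
  k=7: 0.002469
  k=8: 8.230453e-04
  k=9: 2.743484e-04
  k=10: 9.144947e-05
  k=11: 3.048316e-05
  k=12: 1.016105e-05
  k=13: 3.387018e-06
  k=14: 1.129006e-06
  k=15: 3.763353e-07
Step 2: Partial sum = 1.8 + 0.6 + 0.2 + 0.066667 + 0.022222 + 0.007407 + 0.002469 + 8.230453e-04 + 2.743484e-04 + 9.144947e-05 + 3.048316e-05 + 1.016105e-05 + 3.387018e-06 + 1.129006e-06 + 3.763353e-07
     = 2.7
Step 3: The full series sum_(k>=1) 5.4*1/3^k converges (geometric series with ratio 1/3 < 1; a constant multiple of a convergent series converges).
Step 4: Fix eps > 0. Since sum_k m(|f_k - f| > eps) < infinity, the Borel-Cantelli lemma gives
        m(limsup_k {|f_k - f| > eps}) = 0, i.e. for a.e. x, |f_k(x) - f(x)| <= eps for all large k.
        Applying this with eps = 1/j for j = 1, 2, ... and intersecting the countably many full-measure sets,
        for a.e. x we get limsup_k |f_k(x) - f(x)| <= 1/j for every j, hence f_k -> f almost everywhere.
Conclusion: series converges; Borel-Cantelli yields f_k -> f a.e.


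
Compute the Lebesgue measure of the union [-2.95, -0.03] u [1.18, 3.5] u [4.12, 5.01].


For pairwise disjoint intervals, m(union) = sum of lengths.
= (-0.03 - -2.95) + (3.5 - 1.18) + (5.01 - 4.12)
= 2.92 + 2.32 + 0.89
= 6.13


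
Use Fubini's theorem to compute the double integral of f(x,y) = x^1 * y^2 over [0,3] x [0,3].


By Fubini's theorem, the double integral factors as a product of single integrals:
Step 1: integral_0^3 x^1 dx = [x^2/2] from 0 to 3
     = 3^2/2 = 4.5
Step 2: integral_0^3 y^2 dy = [y^3/3] from 0 to 3
     = 3^3/3 = 9
Step 3: Double integral = 4.5 * 9 = 40.5


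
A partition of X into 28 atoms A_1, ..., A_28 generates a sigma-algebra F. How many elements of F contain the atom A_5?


Each element of F is a union of some subset S of the 28 atoms.
The element contains A_5 iff A_5 is in S.
So we count subsets S of {A_1,...,A_28} with A_5 in S: choose freely among the other 27 atoms.
Count = 2^(28-1) = 2^27 = 134217728.


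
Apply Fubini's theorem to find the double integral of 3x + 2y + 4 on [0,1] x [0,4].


By Fubini, integrate in x first, then y.
Step 1: Fix y, integrate over x in [0,1]:
  integral(3x + 2y + 4, x=0..1)
  = 3*(1^2 - 0^2)/2 + (2y + 4)*(1 - 0)
  = 1.5 + (2y + 4)*1
  = 1.5 + 2y + 4
  = 5.5 + 2y
Step 2: Integrate over y in [0,4]:
  integral(5.5 + 2y, y=0..4)
  = 5.5*4 + 2*(4^2 - 0^2)/2
  = 22 + 16
  = 38


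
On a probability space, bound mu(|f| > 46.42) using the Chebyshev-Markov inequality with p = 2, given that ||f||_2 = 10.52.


Chebyshev/Markov inequality: mu(|f| > eps) <= (||f||_p / eps)^p
Step 1: ||f||_2 / eps = 10.52 / 46.42 = 0.226626
Step 2: Raise to power p = 2:
  (0.226626)^2 = 0.05136
Step 3: Therefore mu(|f| > 46.42) <= 0.05136


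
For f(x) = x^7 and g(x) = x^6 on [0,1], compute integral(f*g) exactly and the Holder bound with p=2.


Step 1: Exact integral of f*g = integral(x^13, 0, 1) = 1/14
     = 0.071429
Step 2: Holder bound with p=2, q=2:
  ||f||_p = (integral x^14 dx)^(1/2) = (1/15)^(1/2) = 0.258199
  ||g||_q = (integral x^12 dx)^(1/2) = (1/13)^(1/2) = 0.27735
Step 3: Holder bound = ||f||_p * ||g||_q = 0.258199 * 0.27735 = 0.071611
Verification: 0.071429 <= 0.071611 (Holder holds)


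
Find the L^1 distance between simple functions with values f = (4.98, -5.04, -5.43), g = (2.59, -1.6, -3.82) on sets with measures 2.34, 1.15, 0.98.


Step 1: Compute differences f_i - g_i:
  4.98 - 2.59 = 2.39
  -5.04 - -1.6 = -3.44
  -5.43 - -3.82 = -1.61
Step 2: Compute |diff|^1 * measure for each set:
  |2.39|^1 * 2.34 = 2.39 * 2.34 = 5.5926
  |-3.44|^1 * 1.15 = 3.44 * 1.15 = 3.956
  |-1.61|^1 * 0.98 = 1.61 * 0.98 = 1.5778
Step 3: Sum = 11.1264
Step 4: ||f-g||_1 = (11.1264)^(1/1) = 11.1264


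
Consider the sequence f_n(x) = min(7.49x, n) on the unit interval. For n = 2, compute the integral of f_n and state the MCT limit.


f(x) = 7.49x on [0,1]; f_n(x) = min(7.49x, n). At n = 2:
Step 1: f(x) reaches 2 at x = 2/7.49 = 0.267023
Step 2: integral(f_2) = integral(7.49x, 0, 0.267023) + integral(2, 0.267023, 1)
       = 7.49*0.267023^2/2 + 2*(1 - 0.267023)
       = 0.267023 + 1.465955
       = 1.732977
Step 3: As n -> infinity, f_n increases to f, so by MCT integral(f_n) -> integral(f) = 7.49/2 = 3.745.
Convergence: integral(f_2) = 1.732977 -> 3.745 as n -> infinity


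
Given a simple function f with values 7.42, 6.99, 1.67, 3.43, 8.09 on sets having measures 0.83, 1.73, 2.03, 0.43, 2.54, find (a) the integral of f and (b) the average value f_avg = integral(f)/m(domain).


Step 1: Integral = sum(value_i * measure_i)
= 7.42*0.83 + 6.99*1.73 + 1.67*2.03 + 3.43*0.43 + 8.09*2.54
= 6.1586 + 12.0927 + 3.3901 + 1.4749 + 20.5486
= 43.6649
Step 2: Total measure of domain = 0.83 + 1.73 + 2.03 + 0.43 + 2.54 = 7.56
Step 3: Average value = 43.6649 / 7.56 = 5.77578


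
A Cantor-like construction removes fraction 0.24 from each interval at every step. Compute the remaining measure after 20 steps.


Step 1: At each step, fraction remaining = 1 - 0.24 = 0.76
Step 2: After 20 steps, measure = (0.76)^20
Result = 0.004133


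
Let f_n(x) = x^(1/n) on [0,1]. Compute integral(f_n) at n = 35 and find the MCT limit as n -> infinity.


At n = 35: f_35(x) = x^(1/35).
Step 1: integral(x^(1/35), 0, 1) = [x^(1/35+1) / (1/35+1)] from 0 to 1
     = 1 / (1/35 + 1) = 1 / ((35+1)/35) = 35/(35+1)
     = 35/36 = 0.972222
Step 2: As n -> infinity, f_n(x) = x^(1/n) -> 1 for x in (0,1], and f_n is increasing in n.
By MCT, lim_n integral(f_n) = integral(lim_n f_n) = integral(1, 0, 1) = 1.
Step 3: Verify convergence: 35/36 = 0.972222 -> 1


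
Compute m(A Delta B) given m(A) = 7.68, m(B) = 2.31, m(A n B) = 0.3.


m(A Delta B) = m(A) + m(B) - 2*m(A n B)
= 7.68 + 2.31 - 2*0.3
= 7.68 + 2.31 - 0.6
= 9.39


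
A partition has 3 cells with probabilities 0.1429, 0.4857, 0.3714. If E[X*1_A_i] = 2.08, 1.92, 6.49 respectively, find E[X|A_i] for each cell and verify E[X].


For each cell A_i: E[X|A_i] = E[X*1_A_i] / P(A_i)
Step 1: E[X|A_1] = 2.08 / 0.1429 = 14.555633
Step 2: E[X|A_2] = 1.92 / 0.4857 = 3.953057
Step 3: E[X|A_3] = 6.49 / 0.3714 = 17.474421
Verification: E[X] = sum E[X*1_A_i] = 2.08 + 1.92 + 6.49 = 10.49


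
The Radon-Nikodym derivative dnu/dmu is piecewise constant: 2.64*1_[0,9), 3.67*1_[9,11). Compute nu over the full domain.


Integrate each piece of the Radon-Nikodym derivative:
Step 1: integral_0^9 2.64 dx = 2.64*(9-0) = 2.64*9 = 23.76
Step 2: integral_9^11 3.67 dx = 3.67*(11-9) = 3.67*2 = 7.34
Total: 23.76 + 7.34 = 31.1


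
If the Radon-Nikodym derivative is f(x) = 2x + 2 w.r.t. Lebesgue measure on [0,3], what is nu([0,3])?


nu(A) = integral_A (dnu/dmu) dmu = integral_0^3 (2x + 2) dx
Step 1: Antiderivative F(x) = (2/2)x^2 + 2x
Step 2: F(3) = (2/2)*3^2 + 2*3 = 9 + 6 = 15
Step 3: F(0) = (2/2)*0^2 + 2*0 = 0.0 + 0 = 0.0
Step 4: nu([0,3]) = F(3) - F(0) = 15 - 0.0 = 15


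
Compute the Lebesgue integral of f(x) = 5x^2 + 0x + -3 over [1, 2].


The Lebesgue integral of a Riemann-integrable function agrees with the Riemann integral.
Antiderivative F(x) = (5/3)x^3 + (0/2)x^2 + -3x
F(2) = (5/3)*2^3 + (0/2)*2^2 + -3*2
     = (5/3)*8 + (0/2)*4 + -3*2
     = 13.333333 + 0.0 + -6
     = 7.333333
F(1) = -1.333333
Integral = F(2) - F(1) = 7.333333 - -1.333333 = 8.666667


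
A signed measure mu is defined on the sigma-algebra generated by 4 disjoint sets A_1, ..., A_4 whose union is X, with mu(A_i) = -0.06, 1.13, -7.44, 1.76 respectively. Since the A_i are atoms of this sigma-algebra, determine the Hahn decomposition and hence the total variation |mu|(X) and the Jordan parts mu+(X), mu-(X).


Step 1: Every measurable set is a union of atoms (the cells / points), so a Hahn decomposition is
  obtained by grouping atoms by sign: P = union of atoms with mu > 0, N = union of the remaining atoms.
  Atoms in P (indices): 2, 4;  atoms in N (indices): 1, 3
  Positive values: 1.13, 1.76
  Negative values: -0.06, -7.44
Step 2: mu+(X) = mu(P) = sum of positive atom values = 2.89
Step 3: mu-(X) = -mu(N) = sum of |negative atom values| = 7.5
Step 4: |mu|(X) = mu+(X) + mu-(X) = 2.89 + 7.5 = 10.39


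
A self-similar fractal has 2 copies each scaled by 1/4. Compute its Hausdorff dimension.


For a self-similar set with N copies scaled by 1/r:
dim_H = log(N)/log(r) = log(2)/log(4)
= 0.693147/1.386294
= 0.5


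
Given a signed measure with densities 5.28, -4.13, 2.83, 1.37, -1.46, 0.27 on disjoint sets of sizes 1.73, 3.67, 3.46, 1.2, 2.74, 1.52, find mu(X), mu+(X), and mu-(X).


Step 1: Compute signed measure on each set:
  Set 1: 5.28 * 1.73 = 9.1344
  Set 2: -4.13 * 3.67 = -15.1571
  Set 3: 2.83 * 3.46 = 9.7918
  Set 4: 1.37 * 1.2 = 1.644
  Set 5: -1.46 * 2.74 = -4.0004
  Set 6: 0.27 * 1.52 = 0.4104
Step 2: Total signed measure = (9.1344) + (-15.1571) + (9.7918) + (1.644) + (-4.0004) + (0.4104)
     = 1.8231
Step 3: Positive part mu+(X) = sum of positive contributions = 20.9806
Step 4: Negative part mu-(X) = |sum of negative contributions| = 19.1575


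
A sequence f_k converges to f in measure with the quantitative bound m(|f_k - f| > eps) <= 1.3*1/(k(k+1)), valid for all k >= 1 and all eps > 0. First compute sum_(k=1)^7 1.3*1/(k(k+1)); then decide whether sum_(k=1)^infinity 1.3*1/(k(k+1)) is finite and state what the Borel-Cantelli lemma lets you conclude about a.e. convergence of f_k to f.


Step 1: List the terms 1.3*1/(k(k+1)) for k = 1 to 7:
  k=1: 0.65
  k=2: 0.216667
  k=3: 0.108333
  k=4: 0.065
  k=5: 0.043333
  k=6: 0.030952
  k=7: 0.023214
Step 2: Partial sum = 0.65 + 0.216667 + 0.108333 + 0.065 + 0.043333 + 0.030952 + 0.023214
     = 1.1375
Step 3: The full series sum_(k>=1) 1.3*1/(k(k+1)) converges (telescoping series sum 1/(k(k+1)) = 1; a constant multiple of a convergent series converges).
Step 4: Fix eps > 0. Since sum_k m(|f_k - f| > eps) < infinity, the Borel-Cantelli lemma gives
        m(limsup_k {|f_k - f| > eps}) = 0, i.e. for a.e. x, |f_k(x) - f(x)| <= eps for all large k.
        Applying this with eps = 1/j for j = 1, 2, ... and intersecting the countably many full-measure sets,
        for a.e. x we get limsup_k |f_k(x) - f(x)| <= 1/j for every j, hence f_k -> f almost everywhere.
Conclusion: series converges; Borel-Cantelli yields f_k -> f a.e.


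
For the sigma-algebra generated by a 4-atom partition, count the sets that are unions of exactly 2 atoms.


Each element of F is a union of some subset of the 4 atoms.
Elements that are unions of exactly 2 atoms correspond to 2-element subsets of the 4 atoms.
Count = C(4, 2) = 4! / (2! * 2!) = 6.


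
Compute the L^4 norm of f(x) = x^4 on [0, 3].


Step 1: ||f||_4 = (integral_0^3 |x^4|^4 dx)^(1/4)
     = (integral_0^3 x^16 dx)^(1/4)
Step 2: integral_0^3 x^16 dx = [x^17/(17)] from 0 to 3 = 3^17/17
     = 129140163/17 = 7.596480e+06
Step 3: ||f||_4 = (7.596480e+06)^(1/4) = 52.49925


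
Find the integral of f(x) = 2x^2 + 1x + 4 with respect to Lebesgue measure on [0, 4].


The Lebesgue integral of a Riemann-integrable function agrees with the Riemann integral.
Antiderivative F(x) = (2/3)x^3 + (1/2)x^2 + 4x
F(4) = (2/3)*4^3 + (1/2)*4^2 + 4*4
     = (2/3)*64 + (1/2)*16 + 4*4
     = 42.666667 + 8 + 16
     = 66.666667
F(0) = 0.0
Integral = F(4) - F(0) = 66.666667 - 0.0 = 66.666667


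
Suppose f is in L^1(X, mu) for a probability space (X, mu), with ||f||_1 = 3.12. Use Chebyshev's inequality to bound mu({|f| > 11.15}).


Chebyshev/Markov inequality: mu(|f| > eps) <= (||f||_p / eps)^p
Step 1: ||f||_1 / eps = 3.12 / 11.15 = 0.279821
Step 2: Raise to power p = 1:
  (0.279821)^1 = 0.279821
Step 3: Therefore mu(|f| > 11.15) <= 0.279821


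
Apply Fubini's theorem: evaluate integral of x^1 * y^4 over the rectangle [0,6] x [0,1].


By Fubini's theorem, the double integral factors as a product of single integrals:
Step 1: integral_0^6 x^1 dx = [x^2/2] from 0 to 6
     = 6^2/2 = 18
Step 2: integral_0^1 y^4 dy = [y^5/5] from 0 to 1
     = 1^5/5 = 0.2
Step 3: Double integral = 18 * 0.2 = 3.6


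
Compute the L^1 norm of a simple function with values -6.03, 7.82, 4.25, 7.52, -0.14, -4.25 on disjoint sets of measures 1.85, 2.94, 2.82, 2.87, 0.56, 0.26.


Step 1: Compute |f_i|^1 for each value:
  |-6.03|^1 = 6.03
  |7.82|^1 = 7.82
  |4.25|^1 = 4.25
  |7.52|^1 = 7.52
  |-0.14|^1 = 0.14
  |-4.25|^1 = 4.25
Step 2: Multiply by measures and sum:
  6.03 * 1.85 = 11.1555
  7.82 * 2.94 = 22.9908
  4.25 * 2.82 = 11.985
  7.52 * 2.87 = 21.5824
  0.14 * 0.56 = 0.0784
  4.25 * 0.26 = 1.105
Sum = 11.1555 + 22.9908 + 11.985 + 21.5824 + 0.0784 + 1.105 = 68.8971
Step 3: Take the p-th root:
||f||_1 = (68.8971)^(1/1) = 68.8971


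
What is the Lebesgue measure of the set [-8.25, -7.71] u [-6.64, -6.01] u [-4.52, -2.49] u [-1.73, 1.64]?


For pairwise disjoint intervals, m(union) = sum of lengths.
= (-7.71 - -8.25) + (-6.01 - -6.64) + (-2.49 - -4.52) + (1.64 - -1.73)
= 0.54 + 0.63 + 2.03 + 3.37
= 6.57


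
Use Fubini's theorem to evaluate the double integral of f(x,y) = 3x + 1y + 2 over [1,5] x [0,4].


By Fubini, integrate in x first, then y.
Step 1: Fix y, integrate over x in [1,5]:
  integral(3x + 1y + 2, x=1..5)
  = 3*(5^2 - 1^2)/2 + (1y + 2)*(5 - 1)
  = 36 + (1y + 2)*4
  = 36 + 4y + 8
  = 44 + 4y
Step 2: Integrate over y in [0,4]:
  integral(44 + 4y, y=0..4)
  = 44*4 + 4*(4^2 - 0^2)/2
  = 176 + 32
  = 208


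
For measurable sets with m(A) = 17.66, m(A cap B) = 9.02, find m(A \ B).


m(A \ B) = m(A) - m(A n B)
= 17.66 - 9.02
= 8.64


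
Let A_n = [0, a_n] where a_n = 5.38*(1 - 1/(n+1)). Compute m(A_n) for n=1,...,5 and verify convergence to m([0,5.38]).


By continuity of measure from below: if A_n increases to A, then m(A_n) -> m(A).
Here A = [0, 5.38], so m(A) = 5.38
Step 1: a_1 = 5.38*(1 - 1/2) = 2.69, m(A_1) = 2.69
Step 2: a_2 = 5.38*(1 - 1/3) = 3.5867, m(A_2) = 3.5867
Step 3: a_3 = 5.38*(1 - 1/4) = 4.035, m(A_3) = 4.035
Step 4: a_4 = 5.38*(1 - 1/5) = 4.304, m(A_4) = 4.304
Step 5: a_5 = 5.38*(1 - 1/6) = 4.4833, m(A_5) = 4.4833
Limit: m(A_n) -> m([0,5.38]) = 5.38


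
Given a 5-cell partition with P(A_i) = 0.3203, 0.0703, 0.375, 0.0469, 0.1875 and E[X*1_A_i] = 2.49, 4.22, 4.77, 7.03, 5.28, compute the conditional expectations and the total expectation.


For each cell A_i: E[X|A_i] = E[X*1_A_i] / P(A_i)
Step 1: E[X|A_1] = 2.49 / 0.3203 = 7.773962
Step 2: E[X|A_2] = 4.22 / 0.0703 = 60.02845
Step 3: E[X|A_3] = 4.77 / 0.375 = 12.72
Step 4: E[X|A_4] = 7.03 / 0.0469 = 149.89339
Step 5: E[X|A_5] = 5.28 / 0.1875 = 28.16
Verification: E[X] = sum E[X*1_A_i] = 2.49 + 4.22 + 4.77 + 7.03 + 5.28 = 23.79


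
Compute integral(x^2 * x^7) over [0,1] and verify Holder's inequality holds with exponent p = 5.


Step 1: Exact integral of f*g = integral(x^9, 0, 1) = 1/10
     = 0.1
Step 2: Holder bound with p=5, q=1.25:
  ||f||_p = (integral x^10 dx)^(1/5) = (1/11)^(1/5) = 0.619044
  ||g||_q = (integral x^8.75 dx)^(1/1.25) = (1/9.75)^(1/1.25) = 0.161732
Step 3: Holder bound = ||f||_p * ||g||_q = 0.619044 * 0.161732 = 0.100119
Verification: 0.1 <= 0.100119 (Holder holds)


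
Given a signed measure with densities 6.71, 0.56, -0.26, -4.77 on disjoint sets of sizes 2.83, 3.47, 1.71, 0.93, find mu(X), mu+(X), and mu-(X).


Step 1: Compute signed measure on each set:
  Set 1: 6.71 * 2.83 = 18.9893
  Set 2: 0.56 * 3.47 = 1.9432
  Set 3: -0.26 * 1.71 = -0.4446
  Set 4: -4.77 * 0.93 = -4.4361
Step 2: Total signed measure = (18.9893) + (1.9432) + (-0.4446) + (-4.4361)
     = 16.0518
Step 3: Positive part mu+(X) = sum of positive contributions = 20.9325
Step 4: Negative part mu-(X) = |sum of negative contributions| = 4.8807


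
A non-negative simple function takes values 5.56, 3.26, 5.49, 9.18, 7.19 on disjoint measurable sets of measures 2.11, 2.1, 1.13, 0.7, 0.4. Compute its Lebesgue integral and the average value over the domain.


Step 1: Integral = sum(value_i * measure_i)
= 5.56*2.11 + 3.26*2.1 + 5.49*1.13 + 9.18*0.7 + 7.19*0.4
= 11.7316 + 6.846 + 6.2037 + 6.426 + 2.876
= 34.0833
Step 2: Total measure of domain = 2.11 + 2.1 + 1.13 + 0.7 + 0.4 = 6.44
Step 3: Average value = 34.0833 / 6.44 = 5.292438


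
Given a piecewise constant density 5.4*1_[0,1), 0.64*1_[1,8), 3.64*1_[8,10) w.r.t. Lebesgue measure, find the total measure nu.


Integrate each piece of the Radon-Nikodym derivative:
Step 1: integral_0^1 5.4 dx = 5.4*(1-0) = 5.4*1 = 5.4
Step 2: integral_1^8 0.64 dx = 0.64*(8-1) = 0.64*7 = 4.48
Step 3: integral_8^10 3.64 dx = 3.64*(10-8) = 3.64*2 = 7.28
Total: 5.4 + 4.48 + 7.28 = 17.16


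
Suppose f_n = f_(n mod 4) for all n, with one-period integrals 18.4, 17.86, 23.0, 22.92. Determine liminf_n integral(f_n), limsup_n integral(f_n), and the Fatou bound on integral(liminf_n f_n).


The sequence (integral(f_n)) is periodic with period 4, repeating the values 18.4, 17.86, 23.0, 22.92 indefinitely.
Step 1: For a periodic sequence, every tail (a_m, a_(m+1), ...) contains all 4 period values infinitely often.
Step 2: Hence inf of every tail = min of the period values = min(18.4, 17.86, 23.0, 22.92) = 17.86.
        liminf_n integral(f_n) = sup over m of (inf of tail from m) = 17.86.
Step 3: Similarly sup of every tail = max of the period values = 23.
        limsup_n integral(f_n) = 23.
Step 4: Fatou's lemma: integral(liminf_n f_n) <= liminf_n integral(f_n) = 17.86.
        So the integral of the pointwise liminf is at most 17.86.


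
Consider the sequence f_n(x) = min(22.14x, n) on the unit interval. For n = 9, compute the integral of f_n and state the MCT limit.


f(x) = 22.14x on [0,1]; f_n(x) = min(22.14x, n). At n = 9:
Step 1: f(x) reaches 9 at x = 9/22.14 = 0.406504
Step 2: integral(f_9) = integral(22.14x, 0, 0.406504) + integral(9, 0.406504, 1)
       = 22.14*0.406504^2/2 + 9*(1 - 0.406504)
       = 1.829268 + 5.341463
       = 7.170732
Step 3: As n -> infinity, f_n increases to f, so by MCT integral(f_n) -> integral(f) = 22.14/2 = 11.07.
Convergence: integral(f_9) = 7.170732 -> 11.07 as n -> infinity


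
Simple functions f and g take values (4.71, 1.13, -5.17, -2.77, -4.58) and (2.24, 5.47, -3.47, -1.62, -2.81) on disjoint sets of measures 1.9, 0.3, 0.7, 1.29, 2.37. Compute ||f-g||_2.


Step 1: Compute differences f_i - g_i:
  4.71 - 2.24 = 2.47
  1.13 - 5.47 = -4.34
  -5.17 - -3.47 = -1.7
  -2.77 - -1.62 = -1.15
  -4.58 - -2.81 = -1.77
Step 2: Compute |diff|^2 * measure for each set:
  |2.47|^2 * 1.9 = 6.1009 * 1.9 = 11.59171
  |-4.34|^2 * 0.3 = 18.8356 * 0.3 = 5.65068
  |-1.7|^2 * 0.7 = 2.89 * 0.7 = 2.023
  |-1.15|^2 * 1.29 = 1.3225 * 1.29 = 1.706025
  |-1.77|^2 * 2.37 = 3.1329 * 2.37 = 7.424973
Step 3: Sum = 28.396388
Step 4: ||f-g||_2 = (28.396388)^(1/2) = 5.328826


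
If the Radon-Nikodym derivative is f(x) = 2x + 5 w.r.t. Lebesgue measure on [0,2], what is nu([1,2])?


nu(A) = integral_A (dnu/dmu) dmu = integral_1^2 (2x + 5) dx
Step 1: Antiderivative F(x) = (2/2)x^2 + 5x
Step 2: F(2) = (2/2)*2^2 + 5*2 = 4 + 10 = 14
Step 3: F(1) = (2/2)*1^2 + 5*1 = 1 + 5 = 6
Step 4: nu([1,2]) = F(2) - F(1) = 14 - 6 = 8
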